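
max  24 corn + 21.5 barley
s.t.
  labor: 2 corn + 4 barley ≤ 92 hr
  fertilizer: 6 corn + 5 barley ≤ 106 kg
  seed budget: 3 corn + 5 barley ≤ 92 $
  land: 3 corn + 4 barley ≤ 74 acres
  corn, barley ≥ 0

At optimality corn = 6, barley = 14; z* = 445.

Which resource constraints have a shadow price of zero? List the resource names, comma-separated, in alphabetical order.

labor: 68/92 (slack 24)
fertilizer: 106/106 (binding)
seed budget: 88/92 (slack 4)
land: 74/74 (binding)
By complementary slackness, a constraint with positive slack has shadow price 0 → labor, seed budget.

labor, seed budget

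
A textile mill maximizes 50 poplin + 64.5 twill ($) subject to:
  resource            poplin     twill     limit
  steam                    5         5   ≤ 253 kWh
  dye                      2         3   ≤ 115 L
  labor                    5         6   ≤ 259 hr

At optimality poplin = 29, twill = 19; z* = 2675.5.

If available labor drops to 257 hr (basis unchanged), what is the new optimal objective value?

At the optimum: steam uses 240 of 253 (slack = 13); dye uses 115 of 115 (binding); labor uses 259 of 259 (binding).
Since steam is not tight, its dual is 0.
From A_Bᵀ y = c: 2·y_dye + 5·y_labor = 50; 3·y_dye + 6·y_labor = 64.5.
→ y_dye = 7.5 and y_labor = 7.
Δz = y_labor·Δb = 7 × (-2) = -14, so new z* = 2675.5 − 14 = 2661.5.

2661.5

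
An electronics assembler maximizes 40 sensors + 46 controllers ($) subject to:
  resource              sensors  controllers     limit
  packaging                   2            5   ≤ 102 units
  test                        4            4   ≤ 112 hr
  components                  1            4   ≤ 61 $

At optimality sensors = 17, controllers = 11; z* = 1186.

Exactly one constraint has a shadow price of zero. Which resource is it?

packaging

packaging: 89/102 (slack 13)
test: 112/112 (binding)
components: 61/61 (binding)
By complementary slackness, a constraint with positive slack has shadow price 0 → packaging.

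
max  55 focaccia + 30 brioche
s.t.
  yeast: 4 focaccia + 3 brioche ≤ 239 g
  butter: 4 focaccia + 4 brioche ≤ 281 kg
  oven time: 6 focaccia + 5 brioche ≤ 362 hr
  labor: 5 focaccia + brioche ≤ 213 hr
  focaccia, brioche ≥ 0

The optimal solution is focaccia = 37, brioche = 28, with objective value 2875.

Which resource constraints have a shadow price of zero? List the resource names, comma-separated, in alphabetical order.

butter, yeast

yeast: 232/239 (slack 7)
butter: 260/281 (slack 21)
oven time: 362/362 (binding)
labor: 213/213 (binding)
By complementary slackness, a constraint with positive slack has shadow price 0 → butter, yeast.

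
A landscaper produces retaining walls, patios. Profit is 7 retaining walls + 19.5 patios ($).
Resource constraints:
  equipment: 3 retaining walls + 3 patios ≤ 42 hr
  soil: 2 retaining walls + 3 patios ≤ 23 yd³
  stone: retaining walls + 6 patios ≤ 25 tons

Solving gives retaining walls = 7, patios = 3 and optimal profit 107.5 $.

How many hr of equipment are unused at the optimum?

equipment used = 3·7 + 3·3 = 30; slack = 42 − 30 = 12.

12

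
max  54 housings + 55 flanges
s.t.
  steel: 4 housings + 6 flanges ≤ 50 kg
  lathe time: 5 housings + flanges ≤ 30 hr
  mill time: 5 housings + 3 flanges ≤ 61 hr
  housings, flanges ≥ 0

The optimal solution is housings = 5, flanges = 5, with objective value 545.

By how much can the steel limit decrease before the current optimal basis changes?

26

Binding constraints: steel, lathe time. The basis is B = [[4,6],[5,1]] with det -26.
Per unit decrease in steel, x* moves by d = (0.0385, -0.1923).
The basis stays optimal until flanges reaches 0; allowable decrease = 26 kg.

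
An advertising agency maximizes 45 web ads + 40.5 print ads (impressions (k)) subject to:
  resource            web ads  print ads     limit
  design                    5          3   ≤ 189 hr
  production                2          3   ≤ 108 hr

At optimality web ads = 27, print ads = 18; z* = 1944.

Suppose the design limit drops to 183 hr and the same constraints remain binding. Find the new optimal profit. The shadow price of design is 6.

1908

Δb = -6, so new z* = 1944 + (6)·(-6) = 1944 − 36 = 1908.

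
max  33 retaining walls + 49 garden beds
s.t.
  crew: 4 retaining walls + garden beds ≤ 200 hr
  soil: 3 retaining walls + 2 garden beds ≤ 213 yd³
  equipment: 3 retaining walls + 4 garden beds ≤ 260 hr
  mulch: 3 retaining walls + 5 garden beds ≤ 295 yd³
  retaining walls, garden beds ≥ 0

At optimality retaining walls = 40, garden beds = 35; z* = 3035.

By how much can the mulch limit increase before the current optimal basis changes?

30

Binding constraints: equipment, mulch. The basis is B = [[3,4],[3,5]] with det 3.
Per unit increase in mulch, x* moves by d = (-1.3333, 1).
The basis stays optimal until retaining walls reaches 0; allowable increase = 30 yd³.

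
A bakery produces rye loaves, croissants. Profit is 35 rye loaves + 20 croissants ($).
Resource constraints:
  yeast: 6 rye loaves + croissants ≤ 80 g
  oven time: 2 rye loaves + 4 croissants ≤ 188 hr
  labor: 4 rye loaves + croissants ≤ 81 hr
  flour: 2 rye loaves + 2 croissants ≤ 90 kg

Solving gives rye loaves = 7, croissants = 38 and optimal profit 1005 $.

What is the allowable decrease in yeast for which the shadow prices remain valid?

Binding constraints: yeast, flour. The basis is B = [[6,1],[2,2]] with det 10.
Per unit decrease in yeast, x* moves by d = (-0.2, 0.2).
The basis stays optimal until rye loaves reaches 0; allowable decrease = 35 g.

35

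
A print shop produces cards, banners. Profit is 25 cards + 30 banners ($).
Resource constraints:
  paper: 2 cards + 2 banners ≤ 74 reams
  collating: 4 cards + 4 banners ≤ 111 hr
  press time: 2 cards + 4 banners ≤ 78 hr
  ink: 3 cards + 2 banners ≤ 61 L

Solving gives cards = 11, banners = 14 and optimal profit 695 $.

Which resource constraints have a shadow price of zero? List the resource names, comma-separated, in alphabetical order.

collating, paper

paper: 50/74 (slack 24)
collating: 100/111 (slack 11)
press time: 78/78 (binding)
ink: 61/61 (binding)
By complementary slackness, a constraint with positive slack has shadow price 0 → collating, paper.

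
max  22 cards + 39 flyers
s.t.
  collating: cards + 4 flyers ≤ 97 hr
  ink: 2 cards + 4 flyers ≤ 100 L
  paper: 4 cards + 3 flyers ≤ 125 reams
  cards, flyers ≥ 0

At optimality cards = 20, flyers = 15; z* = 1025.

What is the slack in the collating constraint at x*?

collating used = 1·20 + 4·15 = 80; slack = 97 − 80 = 17.

17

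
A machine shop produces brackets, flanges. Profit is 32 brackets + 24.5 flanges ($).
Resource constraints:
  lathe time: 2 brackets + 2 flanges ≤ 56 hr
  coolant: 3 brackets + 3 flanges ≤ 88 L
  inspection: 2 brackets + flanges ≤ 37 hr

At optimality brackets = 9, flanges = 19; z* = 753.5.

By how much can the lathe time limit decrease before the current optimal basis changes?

Binding constraints: lathe time, inspection. The basis is B = [[2,2],[2,1]] with det -2.
Per unit decrease in lathe time, x* moves by d = (0.5, -1).
The basis stays optimal until flanges reaches 0; allowable decrease = 19 hr.

19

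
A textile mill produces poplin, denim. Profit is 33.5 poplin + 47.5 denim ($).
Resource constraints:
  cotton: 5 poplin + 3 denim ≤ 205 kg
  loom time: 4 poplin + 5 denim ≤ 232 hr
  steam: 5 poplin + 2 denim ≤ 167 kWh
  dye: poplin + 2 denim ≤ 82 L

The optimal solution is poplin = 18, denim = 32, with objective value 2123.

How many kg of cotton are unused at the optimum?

cotton used = 5·18 + 3·32 = 186; slack = 205 − 186 = 19.

19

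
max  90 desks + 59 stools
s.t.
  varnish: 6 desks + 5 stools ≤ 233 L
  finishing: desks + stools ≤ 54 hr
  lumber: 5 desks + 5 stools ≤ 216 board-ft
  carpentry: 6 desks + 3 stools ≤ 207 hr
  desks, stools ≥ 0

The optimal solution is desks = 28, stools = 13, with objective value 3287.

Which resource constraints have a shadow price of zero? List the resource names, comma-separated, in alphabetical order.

varnish: 233/233 (binding)
finishing: 41/54 (slack 13)
lumber: 205/216 (slack 11)
carpentry: 207/207 (binding)
By complementary slackness, a constraint with positive slack has shadow price 0 → finishing, lumber.

finishing, lumber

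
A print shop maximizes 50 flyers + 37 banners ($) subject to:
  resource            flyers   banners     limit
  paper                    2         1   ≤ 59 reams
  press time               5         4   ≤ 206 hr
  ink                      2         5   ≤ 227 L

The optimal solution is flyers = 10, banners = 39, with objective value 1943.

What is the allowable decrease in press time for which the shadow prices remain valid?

Binding constraints: paper, press time. The basis is B = [[2,1],[5,4]] with det 3.
Per unit decrease in press time, x* moves by d = (0.3333, -0.6667).
The basis stays optimal until banners reaches 0; allowable decrease = 58.5 hr.

58.5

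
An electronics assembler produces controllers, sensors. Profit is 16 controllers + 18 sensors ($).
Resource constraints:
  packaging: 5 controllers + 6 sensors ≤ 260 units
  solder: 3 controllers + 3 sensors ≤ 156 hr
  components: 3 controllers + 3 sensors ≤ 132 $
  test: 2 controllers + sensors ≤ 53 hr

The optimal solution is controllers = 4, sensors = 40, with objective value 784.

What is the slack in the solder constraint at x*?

24

solder used = 3·4 + 3·40 = 132; slack = 156 − 132 = 24.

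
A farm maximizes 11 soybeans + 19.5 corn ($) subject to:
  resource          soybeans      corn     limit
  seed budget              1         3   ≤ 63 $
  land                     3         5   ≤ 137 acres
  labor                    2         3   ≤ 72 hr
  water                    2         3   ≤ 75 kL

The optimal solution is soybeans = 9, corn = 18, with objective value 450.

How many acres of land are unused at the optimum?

20

land used = 3·9 + 5·18 = 117; slack = 137 − 117 = 20.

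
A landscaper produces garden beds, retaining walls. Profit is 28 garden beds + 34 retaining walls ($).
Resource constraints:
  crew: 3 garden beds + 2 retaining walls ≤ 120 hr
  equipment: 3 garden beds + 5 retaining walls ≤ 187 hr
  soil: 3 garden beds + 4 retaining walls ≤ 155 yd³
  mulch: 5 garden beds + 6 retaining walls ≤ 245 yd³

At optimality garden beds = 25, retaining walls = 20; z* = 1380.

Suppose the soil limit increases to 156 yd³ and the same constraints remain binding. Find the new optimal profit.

Binding: soil and mulch. Non-binding: crew (5 unused), equipment (12 unused).
By complementary slackness, y = 0 for the non-binding constraints.
The binding rows give the dual system: 3·y_soil + 5·y_mulch = 28 and 4·y_soil + 6·y_mulch = 34.
→ y_soil = 1 and y_mulch = 5.
Δz = y_soil·Δb = 1 × (1) = 1, so new z* = 1380 + 1 = 1381.

1381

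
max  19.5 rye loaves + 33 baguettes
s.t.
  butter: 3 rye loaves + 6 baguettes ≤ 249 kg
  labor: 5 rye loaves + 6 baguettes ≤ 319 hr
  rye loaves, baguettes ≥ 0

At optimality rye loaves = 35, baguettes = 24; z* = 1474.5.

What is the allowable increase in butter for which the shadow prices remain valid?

Binding constraints: butter, labor. The basis is B = [[3,6],[5,6]] with det -12.
Per unit increase in butter, x* moves by d = (-0.5, 0.4167).
The basis stays optimal until rye loaves reaches 0; allowable increase = 70 kg.

70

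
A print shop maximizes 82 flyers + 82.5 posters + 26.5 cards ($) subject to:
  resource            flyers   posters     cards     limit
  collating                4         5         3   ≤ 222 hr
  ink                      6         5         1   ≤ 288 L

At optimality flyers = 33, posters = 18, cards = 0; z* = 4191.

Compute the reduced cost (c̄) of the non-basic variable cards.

Both collating and ink are binding at x*.
From A_Bᵀ y = c: 4·y_collating + 6·y_ink = 82; 5·y_collating + 5·y_ink = 82.5.
Solving: y_collating = 8.5, y_ink = 8.
Reduced cost of cards: c₃ − yᵀa₃ = 26.5 − (8.5·3 + 8·1) = 26.5 − 33.5 = -7.

-7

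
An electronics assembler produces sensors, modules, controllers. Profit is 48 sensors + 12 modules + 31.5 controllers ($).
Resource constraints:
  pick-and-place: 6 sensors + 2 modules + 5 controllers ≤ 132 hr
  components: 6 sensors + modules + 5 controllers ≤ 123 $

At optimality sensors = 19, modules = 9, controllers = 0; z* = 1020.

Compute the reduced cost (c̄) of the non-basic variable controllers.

-8.5

Check each constraint at x*: pick-and-place 132/132 (tight); components 123/123 (tight).
Dual feasibility on the basic columns requires 6·y_pick-and-place + 6·y_components = 48, 2·y_pick-and-place + 1·y_components = 12.
This yields shadow prices y_pick-and-place = 4, y_components = 4.
Reduced cost of controllers: c₃ − yᵀa₃ = 31.5 − (4·5 + 4·5) = 31.5 − 40 = -8.5.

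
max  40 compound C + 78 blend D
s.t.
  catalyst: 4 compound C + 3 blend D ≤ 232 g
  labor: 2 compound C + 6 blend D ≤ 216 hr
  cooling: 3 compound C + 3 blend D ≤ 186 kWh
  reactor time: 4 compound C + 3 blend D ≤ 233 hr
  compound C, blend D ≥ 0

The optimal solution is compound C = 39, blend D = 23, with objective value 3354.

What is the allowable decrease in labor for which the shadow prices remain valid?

Binding constraints: labor, cooling. The basis is B = [[2,6],[3,3]] with det -12.
Per unit decrease in labor, x* moves by d = (0.25, -0.25).
The basis stays optimal until catalyst becomes binding; allowable decrease = 28 hr.

28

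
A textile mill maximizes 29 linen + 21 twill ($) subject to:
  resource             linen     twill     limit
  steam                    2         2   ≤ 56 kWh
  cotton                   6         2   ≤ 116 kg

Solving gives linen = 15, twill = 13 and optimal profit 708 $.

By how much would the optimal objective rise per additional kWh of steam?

At the optimum: steam uses 56 of 56 (binding); cotton uses 116 of 116 (binding).
Dual feasibility on the basic columns requires 2·y_steam + 6·y_cotton = 29, 2·y_steam + 2·y_cotton = 21.
This yields shadow prices y_steam = 8.5, y_cotton = 2.
Shadow price of steam = 8.5.

8.5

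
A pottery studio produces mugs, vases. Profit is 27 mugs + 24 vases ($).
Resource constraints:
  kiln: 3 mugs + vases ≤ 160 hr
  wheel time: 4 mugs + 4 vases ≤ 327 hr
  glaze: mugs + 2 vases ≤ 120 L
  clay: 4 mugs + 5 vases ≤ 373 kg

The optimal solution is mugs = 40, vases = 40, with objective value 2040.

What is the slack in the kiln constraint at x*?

kiln used = 3·40 + 1·40 = 160; slack = 160 − 160 = 0.

0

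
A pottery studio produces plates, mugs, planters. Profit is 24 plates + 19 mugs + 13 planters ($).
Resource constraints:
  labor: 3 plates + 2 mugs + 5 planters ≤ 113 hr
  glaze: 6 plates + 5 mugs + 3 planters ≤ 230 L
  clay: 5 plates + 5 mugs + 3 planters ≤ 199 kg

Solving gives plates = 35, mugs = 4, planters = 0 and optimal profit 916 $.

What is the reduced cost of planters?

Check each constraint at x*: labor 113/113 (tight); glaze 230/230 (tight); clay 195/199 (slack 4).
Slack constraints have shadow price 0 (complementary slackness).
From A_Bᵀ y = c: 3·y_labor + 6·y_glaze = 24; 2·y_labor + 5·y_glaze = 19.
→ y_labor = 2 and y_glaze = 3.
Reduced cost of planters: c₃ − yᵀa₃ = 13 − (2·5 + 3·3) = 13 − 19 = -6.

-6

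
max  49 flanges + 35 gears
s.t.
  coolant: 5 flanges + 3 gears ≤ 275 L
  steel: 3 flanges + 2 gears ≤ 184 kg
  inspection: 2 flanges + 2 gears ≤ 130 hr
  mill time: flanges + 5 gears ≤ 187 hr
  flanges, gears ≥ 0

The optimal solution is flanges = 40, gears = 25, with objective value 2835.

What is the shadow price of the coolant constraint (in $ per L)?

Check each constraint at x*: coolant 275/275 (tight); steel 170/184 (slack 14); inspection 130/130 (tight); mill time 165/187 (slack 22).
By complementary slackness, y = 0 for the non-binding constraints.
Dual feasibility on the basic columns requires 5·y_coolant + 2·y_inspection = 49, 3·y_coolant + 2·y_inspection = 35.
Solving: y_coolant = 7, y_inspection = 7.
Shadow price of coolant = 7.

7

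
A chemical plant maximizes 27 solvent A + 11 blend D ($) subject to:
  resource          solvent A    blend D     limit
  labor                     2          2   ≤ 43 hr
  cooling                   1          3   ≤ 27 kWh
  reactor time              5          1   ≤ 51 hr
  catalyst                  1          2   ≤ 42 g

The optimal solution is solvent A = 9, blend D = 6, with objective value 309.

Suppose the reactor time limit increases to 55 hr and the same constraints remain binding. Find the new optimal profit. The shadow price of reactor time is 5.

Δb = 4, so new z* = 309 + (5)·(4) = 309 + 20 = 329.

329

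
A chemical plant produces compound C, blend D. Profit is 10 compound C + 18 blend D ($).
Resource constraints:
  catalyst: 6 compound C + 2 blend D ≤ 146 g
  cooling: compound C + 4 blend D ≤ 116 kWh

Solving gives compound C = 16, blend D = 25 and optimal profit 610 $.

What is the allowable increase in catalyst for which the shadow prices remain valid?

Binding constraints: catalyst, cooling. The basis is B = [[6,2],[1,4]] with det 22.
Per unit increase in catalyst, x* moves by d = (0.1818, -0.0455).
The basis stays optimal until blend D reaches 0; allowable increase = 550 g.

550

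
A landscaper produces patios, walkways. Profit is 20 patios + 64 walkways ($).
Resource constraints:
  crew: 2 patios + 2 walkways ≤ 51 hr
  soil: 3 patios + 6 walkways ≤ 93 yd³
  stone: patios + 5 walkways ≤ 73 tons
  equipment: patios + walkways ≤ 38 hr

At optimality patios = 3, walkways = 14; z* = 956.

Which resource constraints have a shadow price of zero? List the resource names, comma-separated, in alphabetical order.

crew: 34/51 (slack 17)
soil: 93/93 (binding)
stone: 73/73 (binding)
equipment: 17/38 (slack 21)
By complementary slackness, a constraint with positive slack has shadow price 0 → crew, equipment.

crew, equipment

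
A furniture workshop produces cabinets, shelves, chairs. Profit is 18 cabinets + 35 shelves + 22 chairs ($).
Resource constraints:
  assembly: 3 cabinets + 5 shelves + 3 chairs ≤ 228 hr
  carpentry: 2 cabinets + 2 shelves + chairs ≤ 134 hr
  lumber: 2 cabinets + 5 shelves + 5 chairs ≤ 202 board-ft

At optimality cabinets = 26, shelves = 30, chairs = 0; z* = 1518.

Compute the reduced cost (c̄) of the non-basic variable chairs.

Check each constraint at x*: assembly 228/228 (tight); carpentry 112/134 (slack 22); lumber 202/202 (tight).
Since carpentry is not tight, its dual is 0.
From A_Bᵀ y = c: 3·y_assembly + 2·y_lumber = 18; 5·y_assembly + 5·y_lumber = 35.
→ y_assembly = 4 and y_lumber = 3.
Reduced cost of chairs: c₃ − yᵀa₃ = 22 − (4·3 + 3·5) = 22 − 27 = -5.

-5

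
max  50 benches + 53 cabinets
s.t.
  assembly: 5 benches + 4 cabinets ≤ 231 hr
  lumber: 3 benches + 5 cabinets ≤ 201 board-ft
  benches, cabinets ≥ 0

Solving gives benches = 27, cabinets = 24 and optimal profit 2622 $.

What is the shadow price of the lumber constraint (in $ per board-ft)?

At the optimum: assembly uses 231 of 231 (binding); lumber uses 201 of 201 (binding).
The binding rows give the dual system: 5·y_assembly + 3·y_lumber = 50 and 4·y_assembly + 5·y_lumber = 53.
This yields shadow prices y_assembly = 7, y_lumber = 5.
Shadow price of lumber = 5.

5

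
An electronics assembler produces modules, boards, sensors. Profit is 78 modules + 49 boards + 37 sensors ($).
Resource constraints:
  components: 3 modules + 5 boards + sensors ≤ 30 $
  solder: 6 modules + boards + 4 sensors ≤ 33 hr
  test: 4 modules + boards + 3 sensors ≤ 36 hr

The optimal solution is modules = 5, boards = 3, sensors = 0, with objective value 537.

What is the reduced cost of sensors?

-7

Binding: components and solder. Non-binding: test (13 unused).
Slack constraints have shadow price 0 (complementary slackness).
From A_Bᵀ y = c: 3·y_components + 6·y_solder = 78; 5·y_components + 1·y_solder = 49.
→ y_components = 8 and y_solder = 9.
Reduced cost of sensors: c₃ − yᵀa₃ = 37 − (8·1 + 9·4) = 37 − 44 = -7.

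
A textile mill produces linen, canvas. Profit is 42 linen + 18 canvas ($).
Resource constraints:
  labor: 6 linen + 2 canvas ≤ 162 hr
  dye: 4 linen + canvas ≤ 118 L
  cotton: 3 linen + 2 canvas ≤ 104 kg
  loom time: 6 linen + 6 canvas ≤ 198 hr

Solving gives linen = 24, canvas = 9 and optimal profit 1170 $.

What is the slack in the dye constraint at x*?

13

dye used = 4·24 + 1·9 = 105; slack = 118 − 105 = 13.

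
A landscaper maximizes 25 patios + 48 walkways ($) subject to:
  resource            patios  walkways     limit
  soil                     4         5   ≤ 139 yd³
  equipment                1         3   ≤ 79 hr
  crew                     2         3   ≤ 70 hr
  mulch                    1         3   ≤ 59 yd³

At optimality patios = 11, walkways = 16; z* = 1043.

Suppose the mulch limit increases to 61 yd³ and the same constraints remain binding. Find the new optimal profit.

At the optimum: soil uses 124 of 139 (slack = 15); equipment uses 59 of 79 (slack = 20); crew uses 70 of 70 (binding); mulch uses 59 of 59 (binding).
By complementary slackness, y = 0 for the non-binding constraints.
Dual feasibility on the basic columns requires 2·y_crew + 1·y_mulch = 25, 3·y_crew + 3·y_mulch = 48.
→ y_crew = 9 and y_mulch = 7.
Δz = y_mulch·Δb = 7 × (2) = 14, so new z* = 1043 + 14 = 1057.

1057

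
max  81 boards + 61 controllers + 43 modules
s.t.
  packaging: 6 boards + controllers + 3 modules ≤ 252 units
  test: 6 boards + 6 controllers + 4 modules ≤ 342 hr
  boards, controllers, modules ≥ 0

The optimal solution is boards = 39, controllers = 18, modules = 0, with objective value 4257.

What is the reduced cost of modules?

Both packaging and test are binding at x*.
From A_Bᵀ y = c: 6·y_packaging + 6·y_test = 81; 1·y_packaging + 6·y_test = 61.
Solving: y_packaging = 4, y_test = 9.5.
Reduced cost of modules: c₃ − yᵀa₃ = 43 − (4·3 + 9.5·4) = 43 − 50 = -7.

-7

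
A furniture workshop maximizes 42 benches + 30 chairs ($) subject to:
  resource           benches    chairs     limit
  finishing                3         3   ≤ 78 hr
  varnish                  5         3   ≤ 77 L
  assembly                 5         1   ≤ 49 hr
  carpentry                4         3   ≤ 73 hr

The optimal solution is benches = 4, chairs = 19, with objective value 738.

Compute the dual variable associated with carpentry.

At the optimum: finishing uses 69 of 78 (slack = 9); varnish uses 77 of 77 (binding); assembly uses 39 of 49 (slack = 10); carpentry uses 73 of 73 (binding).
Slack constraints have shadow price 0 (complementary slackness).
The binding rows give the dual system: 5·y_varnish + 4·y_carpentry = 42 and 3·y_varnish + 3·y_carpentry = 30.
→ y_varnish = 2 and y_carpentry = 8.
Shadow price of carpentry = 8.

8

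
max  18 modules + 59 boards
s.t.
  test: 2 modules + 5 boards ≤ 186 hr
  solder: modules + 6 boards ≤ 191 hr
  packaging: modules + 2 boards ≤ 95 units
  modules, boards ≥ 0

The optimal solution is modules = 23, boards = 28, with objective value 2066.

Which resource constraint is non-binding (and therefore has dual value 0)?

packaging

test: 186/186 (binding)
solder: 191/191 (binding)
packaging: 79/95 (slack 16)
By complementary slackness, a constraint with positive slack has shadow price 0 → packaging.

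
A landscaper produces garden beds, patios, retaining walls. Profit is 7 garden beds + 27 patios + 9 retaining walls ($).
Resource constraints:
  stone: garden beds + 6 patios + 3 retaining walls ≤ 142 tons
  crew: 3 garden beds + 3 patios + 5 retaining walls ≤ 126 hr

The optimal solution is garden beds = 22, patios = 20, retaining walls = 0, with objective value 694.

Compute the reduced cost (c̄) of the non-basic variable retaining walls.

-8

At the optimum: stone uses 142 of 142 (binding); crew uses 126 of 126 (binding).
From A_Bᵀ y = c: 1·y_stone + 3·y_crew = 7; 6·y_stone + 3·y_crew = 27.
Solving: y_stone = 4, y_crew = 1.
Reduced cost of retaining walls: c₃ − yᵀa₃ = 9 − (4·3 + 1·5) = 9 − 17 = -8.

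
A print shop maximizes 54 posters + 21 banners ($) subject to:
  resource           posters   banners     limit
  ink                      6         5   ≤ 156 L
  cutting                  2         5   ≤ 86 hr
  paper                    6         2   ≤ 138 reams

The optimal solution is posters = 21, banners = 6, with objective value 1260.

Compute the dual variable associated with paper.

8

Check each constraint at x*: ink 156/156 (tight); cutting 72/86 (slack 14); paper 138/138 (tight).
Slack constraints have shadow price 0 (complementary slackness).
Dual feasibility on the basic columns requires 6·y_ink + 6·y_paper = 54, 5·y_ink + 2·y_paper = 21.
→ y_ink = 1 and y_paper = 8.
Shadow price of paper = 8.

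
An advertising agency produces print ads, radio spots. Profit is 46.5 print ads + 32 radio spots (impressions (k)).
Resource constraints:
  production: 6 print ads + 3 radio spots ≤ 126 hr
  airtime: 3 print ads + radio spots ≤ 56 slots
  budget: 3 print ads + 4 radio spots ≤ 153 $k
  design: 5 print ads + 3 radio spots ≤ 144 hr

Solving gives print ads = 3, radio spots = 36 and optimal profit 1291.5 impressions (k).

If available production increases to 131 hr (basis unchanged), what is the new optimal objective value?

1321.5

Check each constraint at x*: production 126/126 (tight); airtime 45/56 (slack 11); budget 153/153 (tight); design 123/144 (slack 21).
Since airtime, design are not tight, their duals are 0.
From A_Bᵀ y = c: 6·y_production + 3·y_budget = 46.5; 3·y_production + 4·y_budget = 32.
This yields shadow prices y_production = 6, y_budget = 3.5.
Δz = y_production·Δb = 6 × (5) = 30, so new z* = 1291.5 + 30 = 1321.5.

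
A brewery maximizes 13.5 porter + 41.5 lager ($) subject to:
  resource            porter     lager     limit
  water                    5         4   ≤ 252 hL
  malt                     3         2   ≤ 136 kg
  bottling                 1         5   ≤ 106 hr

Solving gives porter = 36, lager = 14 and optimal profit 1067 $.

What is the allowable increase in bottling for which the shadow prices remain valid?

Binding constraints: malt, bottling. The basis is B = [[3,2],[1,5]] with det 13.
Per unit increase in bottling, x* moves by d = (-0.1538, 0.2308).
The basis stays optimal until water becomes binding; allowable increase = 104 hr.

104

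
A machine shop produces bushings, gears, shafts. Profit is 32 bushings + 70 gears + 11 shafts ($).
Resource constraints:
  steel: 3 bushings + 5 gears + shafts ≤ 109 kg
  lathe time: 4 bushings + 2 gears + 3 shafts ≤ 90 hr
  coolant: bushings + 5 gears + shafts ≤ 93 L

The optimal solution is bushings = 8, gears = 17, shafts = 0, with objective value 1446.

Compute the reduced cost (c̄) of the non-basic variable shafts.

Binding: steel and coolant. Non-binding: lathe time (24 unused).
Slack constraints have shadow price 0 (complementary slackness).
The binding rows give the dual system: 3·y_steel + 1·y_coolant = 32 and 5·y_steel + 5·y_coolant = 70.
This yields shadow prices y_steel = 9, y_coolant = 5.
Reduced cost of shafts: c₃ − yᵀa₃ = 11 − (9·1 + 5·1) = 11 − 14 = -3.

-3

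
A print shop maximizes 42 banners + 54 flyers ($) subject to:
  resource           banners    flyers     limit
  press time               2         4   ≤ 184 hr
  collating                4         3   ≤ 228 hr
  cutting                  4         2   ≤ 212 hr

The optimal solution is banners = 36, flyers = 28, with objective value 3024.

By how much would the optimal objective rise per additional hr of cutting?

Check each constraint at x*: press time 184/184 (tight); collating 228/228 (tight); cutting 200/212 (slack 12).
Slack constraints have shadow price 0 (complementary slackness).
From A_Bᵀ y = c: 2·y_press time + 4·y_collating = 42; 4·y_press time + 3·y_collating = 54.
This yields shadow prices y_press time = 9, y_collating = 6.
Shadow price of cutting = 0.

0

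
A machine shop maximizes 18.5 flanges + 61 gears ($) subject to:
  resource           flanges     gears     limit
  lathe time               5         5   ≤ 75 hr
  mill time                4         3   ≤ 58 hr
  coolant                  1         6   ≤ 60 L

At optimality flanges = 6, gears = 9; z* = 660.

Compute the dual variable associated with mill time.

Check each constraint at x*: lathe time 75/75 (tight); mill time 51/58 (slack 7); coolant 60/60 (tight).
Since mill time is not tight, its dual is 0.
The binding rows give the dual system: 5·y_lathe time + 1·y_coolant = 18.5 and 5·y_lathe time + 6·y_coolant = 61.
This yields shadow prices y_lathe time = 2, y_coolant = 8.5.
Shadow price of mill time = 0.

0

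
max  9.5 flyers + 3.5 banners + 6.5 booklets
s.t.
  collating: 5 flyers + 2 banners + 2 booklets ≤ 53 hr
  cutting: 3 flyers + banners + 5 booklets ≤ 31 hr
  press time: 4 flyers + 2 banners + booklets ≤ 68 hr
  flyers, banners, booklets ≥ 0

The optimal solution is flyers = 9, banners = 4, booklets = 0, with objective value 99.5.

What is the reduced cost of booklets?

At the optimum: collating uses 53 of 53 (binding); cutting uses 31 of 31 (binding); press time uses 44 of 68 (slack = 24).
By complementary slackness, y = 0 for the non-binding constraint.
From A_Bᵀ y = c: 5·y_collating + 3·y_cutting = 9.5; 2·y_collating + 1·y_cutting = 3.5.
→ y_collating = 1 and y_cutting = 1.5.
Reduced cost of booklets: c₃ − yᵀa₃ = 6.5 − (1·2 + 1.5·5) = 6.5 − 9.5 = -3.

-3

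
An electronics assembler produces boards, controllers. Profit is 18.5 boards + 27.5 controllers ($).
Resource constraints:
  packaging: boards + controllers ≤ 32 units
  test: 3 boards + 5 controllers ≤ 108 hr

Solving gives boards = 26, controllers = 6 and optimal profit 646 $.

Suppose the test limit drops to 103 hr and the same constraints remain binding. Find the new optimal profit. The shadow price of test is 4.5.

Δb = -5, so new z* = 646 + (4.5)·(-5) = 646 − 22.5 = 623.5.

623.5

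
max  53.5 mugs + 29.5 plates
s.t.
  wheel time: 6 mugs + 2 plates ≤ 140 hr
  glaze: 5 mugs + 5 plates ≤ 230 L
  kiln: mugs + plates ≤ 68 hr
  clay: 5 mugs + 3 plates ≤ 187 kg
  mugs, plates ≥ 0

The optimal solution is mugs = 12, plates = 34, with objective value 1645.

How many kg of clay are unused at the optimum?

clay used = 5·12 + 3·34 = 162; slack = 187 − 162 = 25.

25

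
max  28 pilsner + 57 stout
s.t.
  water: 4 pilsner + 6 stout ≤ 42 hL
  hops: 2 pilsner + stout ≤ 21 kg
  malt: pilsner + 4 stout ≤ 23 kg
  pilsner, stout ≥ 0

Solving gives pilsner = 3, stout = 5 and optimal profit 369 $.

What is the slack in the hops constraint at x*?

10

hops used = 2·3 + 1·5 = 11; slack = 21 − 11 = 10.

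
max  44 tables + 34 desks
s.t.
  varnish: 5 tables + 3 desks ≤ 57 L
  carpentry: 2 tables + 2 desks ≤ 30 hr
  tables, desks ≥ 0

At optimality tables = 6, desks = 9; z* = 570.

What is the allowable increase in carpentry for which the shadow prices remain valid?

Binding constraints: varnish, carpentry. The basis is B = [[5,3],[2,2]] with det 4.
Per unit increase in carpentry, x* moves by d = (-0.75, 1.25).
The basis stays optimal until tables reaches 0; allowable increase = 8 hr.

8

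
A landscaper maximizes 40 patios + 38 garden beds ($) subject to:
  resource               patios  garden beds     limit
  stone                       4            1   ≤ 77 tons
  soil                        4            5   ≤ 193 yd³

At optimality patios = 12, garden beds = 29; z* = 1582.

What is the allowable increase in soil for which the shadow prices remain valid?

192

Binding constraints: stone, soil. The basis is B = [[4,1],[4,5]] with det 16.
Per unit increase in soil, x* moves by d = (-0.0625, 0.25).
The basis stays optimal until patios reaches 0; allowable increase = 192 yd³.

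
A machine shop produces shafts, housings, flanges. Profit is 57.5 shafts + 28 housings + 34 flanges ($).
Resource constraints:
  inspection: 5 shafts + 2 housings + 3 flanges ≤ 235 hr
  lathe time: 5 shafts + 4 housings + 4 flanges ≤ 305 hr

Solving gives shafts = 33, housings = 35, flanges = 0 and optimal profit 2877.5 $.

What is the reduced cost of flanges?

-3

Check each constraint at x*: inspection 235/235 (tight); lathe time 305/305 (tight).
The binding rows give the dual system: 5·y_inspection + 5·y_lathe time = 57.5 and 2·y_inspection + 4·y_lathe time = 28.
This yields shadow prices y_inspection = 9, y_lathe time = 2.5.
Reduced cost of flanges: c₃ − yᵀa₃ = 34 − (9·3 + 2.5·4) = 34 − 37 = -3.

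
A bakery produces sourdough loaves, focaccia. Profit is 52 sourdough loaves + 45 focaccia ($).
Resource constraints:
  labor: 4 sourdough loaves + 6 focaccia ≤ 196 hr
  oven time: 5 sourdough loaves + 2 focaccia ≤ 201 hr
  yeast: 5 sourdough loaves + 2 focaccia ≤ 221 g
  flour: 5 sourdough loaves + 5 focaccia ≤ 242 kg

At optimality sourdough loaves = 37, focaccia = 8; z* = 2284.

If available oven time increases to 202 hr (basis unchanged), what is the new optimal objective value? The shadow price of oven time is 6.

Δb = 1, so new z* = 2284 + (6)·(1) = 2284 + 6 = 2290.

2290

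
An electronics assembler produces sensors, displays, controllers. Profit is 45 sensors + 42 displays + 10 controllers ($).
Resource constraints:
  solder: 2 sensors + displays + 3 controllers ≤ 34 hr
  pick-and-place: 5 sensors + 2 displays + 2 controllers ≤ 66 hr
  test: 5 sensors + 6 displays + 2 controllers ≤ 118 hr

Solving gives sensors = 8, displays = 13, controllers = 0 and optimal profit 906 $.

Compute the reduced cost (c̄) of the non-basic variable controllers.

-8

Binding: pick-and-place and test. Non-binding: solder (5 unused).
By complementary slackness, y = 0 for the non-binding constraint.
The binding rows give the dual system: 5·y_pick-and-place + 5·y_test = 45 and 2·y_pick-and-place + 6·y_test = 42.
This yields shadow prices y_pick-and-place = 3, y_test = 6.
Reduced cost of controllers: c₃ − yᵀa₃ = 10 − (3·2 + 6·2) = 10 − 18 = -8.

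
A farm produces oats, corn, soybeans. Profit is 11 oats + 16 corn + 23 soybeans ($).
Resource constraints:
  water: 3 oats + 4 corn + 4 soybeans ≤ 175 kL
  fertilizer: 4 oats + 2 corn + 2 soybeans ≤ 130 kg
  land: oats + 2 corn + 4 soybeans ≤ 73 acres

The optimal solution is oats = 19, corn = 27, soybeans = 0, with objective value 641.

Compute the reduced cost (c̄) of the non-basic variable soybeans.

Check each constraint at x*: water 165/175 (slack 10); fertilizer 130/130 (tight); land 73/73 (tight).
Slack constraints have shadow price 0 (complementary slackness).
Dual feasibility on the basic columns requires 4·y_fertilizer + 1·y_land = 11, 2·y_fertilizer + 2·y_land = 16.
→ y_fertilizer = 1 and y_land = 7.
Reduced cost of soybeans: c₃ − yᵀa₃ = 23 − (1·2 + 7·4) = 23 − 30 = -7.

-7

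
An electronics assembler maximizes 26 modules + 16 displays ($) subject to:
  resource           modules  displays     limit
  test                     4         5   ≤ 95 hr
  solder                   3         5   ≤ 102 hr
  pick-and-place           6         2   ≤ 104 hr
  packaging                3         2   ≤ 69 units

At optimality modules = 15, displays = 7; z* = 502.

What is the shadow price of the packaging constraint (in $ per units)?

Check each constraint at x*: test 95/95 (tight); solder 80/102 (slack 22); pick-and-place 104/104 (tight); packaging 59/69 (slack 10).
By complementary slackness, y = 0 for the non-binding constraints.
From A_Bᵀ y = c: 4·y_test + 6·y_pick-and-place = 26; 5·y_test + 2·y_pick-and-place = 16.
→ y_test = 2 and y_pick-and-place = 3.
Shadow price of packaging = 0.

0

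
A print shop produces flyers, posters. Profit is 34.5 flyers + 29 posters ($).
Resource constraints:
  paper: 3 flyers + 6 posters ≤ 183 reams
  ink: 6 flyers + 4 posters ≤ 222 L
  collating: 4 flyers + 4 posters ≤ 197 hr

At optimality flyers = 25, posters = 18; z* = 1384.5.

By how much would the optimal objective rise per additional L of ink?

Binding: paper and ink. Non-binding: collating (25 unused).
Slack constraints have shadow price 0 (complementary slackness).
The binding rows give the dual system: 3·y_paper + 6·y_ink = 34.5 and 6·y_paper + 4·y_ink = 29.
→ y_paper = 1.5 and y_ink = 5.
Shadow price of ink = 5.

5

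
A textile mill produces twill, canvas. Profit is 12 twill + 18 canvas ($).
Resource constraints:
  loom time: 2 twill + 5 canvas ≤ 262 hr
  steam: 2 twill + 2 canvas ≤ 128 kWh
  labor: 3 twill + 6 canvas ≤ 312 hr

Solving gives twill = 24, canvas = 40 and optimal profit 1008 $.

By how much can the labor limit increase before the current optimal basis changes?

14

Binding constraints: steam, labor. The basis is B = [[2,2],[3,6]] with det 6.
Per unit increase in labor, x* moves by d = (-0.3333, 0.3333).
The basis stays optimal until loom time becomes binding; allowable increase = 14 hr.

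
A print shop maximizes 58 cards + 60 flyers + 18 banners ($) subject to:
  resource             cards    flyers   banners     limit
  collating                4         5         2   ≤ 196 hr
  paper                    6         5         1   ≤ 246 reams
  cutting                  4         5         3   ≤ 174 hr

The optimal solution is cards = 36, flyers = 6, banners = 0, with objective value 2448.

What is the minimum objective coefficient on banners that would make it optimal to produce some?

Check each constraint at x*: collating 174/196 (slack 22); paper 246/246 (tight); cutting 174/174 (tight).
Slack constraints have shadow price 0 (complementary slackness).
The binding rows give the dual system: 6·y_paper + 4·y_cutting = 58 and 5·y_paper + 5·y_cutting = 60.
Solving: y_paper = 5, y_cutting = 7.
banners enters the basis when its profit ≥ yᵀa₃ = 5·1 + 7·3 = 26.

26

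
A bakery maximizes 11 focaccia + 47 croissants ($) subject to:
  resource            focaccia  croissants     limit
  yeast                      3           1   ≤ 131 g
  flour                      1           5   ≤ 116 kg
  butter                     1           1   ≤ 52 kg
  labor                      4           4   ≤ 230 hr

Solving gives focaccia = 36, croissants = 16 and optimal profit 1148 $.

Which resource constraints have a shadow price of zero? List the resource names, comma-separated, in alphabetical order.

yeast: 124/131 (slack 7)
flour: 116/116 (binding)
butter: 52/52 (binding)
labor: 208/230 (slack 22)
By complementary slackness, a constraint with positive slack has shadow price 0 → labor, yeast.

labor, yeast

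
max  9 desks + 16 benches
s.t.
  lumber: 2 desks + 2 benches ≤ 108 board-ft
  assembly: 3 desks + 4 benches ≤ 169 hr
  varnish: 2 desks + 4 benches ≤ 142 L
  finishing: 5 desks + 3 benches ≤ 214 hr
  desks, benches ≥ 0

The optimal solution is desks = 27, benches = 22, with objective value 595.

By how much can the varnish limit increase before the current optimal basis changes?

Binding constraints: assembly, varnish. The basis is B = [[3,4],[2,4]] with det 4.
Per unit increase in varnish, x* moves by d = (-1, 0.75).
The basis stays optimal until desks reaches 0; allowable increase = 27 L.

27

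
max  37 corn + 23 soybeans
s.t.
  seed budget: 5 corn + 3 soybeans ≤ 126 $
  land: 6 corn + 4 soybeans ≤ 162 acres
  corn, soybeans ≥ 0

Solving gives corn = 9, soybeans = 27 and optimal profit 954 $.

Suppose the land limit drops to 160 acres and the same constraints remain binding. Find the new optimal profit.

Both seed budget and land are binding at x*.
The binding rows give the dual system: 5·y_seed budget + 6·y_land = 37 and 3·y_seed budget + 4·y_land = 23.
This yields shadow prices y_seed budget = 5, y_land = 2.
Δz = y_land·Δb = 2 × (-2) = -4, so new z* = 954 − 4 = 950.

950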